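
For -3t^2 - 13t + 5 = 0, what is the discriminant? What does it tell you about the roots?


D = b^2 - 4ac = (-13)^2 - 4(-3)(5) = 169 + 60 = 229
Since D > 0: two distinct irrational roots


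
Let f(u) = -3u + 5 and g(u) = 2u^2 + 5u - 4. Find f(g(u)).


Substitute g(u) into f:
f(g(u)) = -3*(2u^2 + 5u - 4) + 5
Expand and combine: -6u^2 - 15u + 17


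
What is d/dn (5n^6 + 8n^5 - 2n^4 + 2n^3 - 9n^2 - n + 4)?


Apply the power rule term by term:
  d/dn(5n^6) = 30n^5
  d/dn(8n^5) = 40n^4
  d/dn(-2n^4) = -8n^3
  d/dn(2n^3) = 6n^2
  d/dn(-9n^2) = -18n
  d/dn(-n) = -1
  d/dn(4) = 0
p'(n) = 30n^5 + 40n^4 - 8n^3 + 6n^2 - 18n - 1


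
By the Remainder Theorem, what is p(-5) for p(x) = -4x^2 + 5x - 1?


By the Remainder Theorem, the remainder equals p(-5):
  -4*(-5)^2 = -100
  5*(-5)^1 = -25
  constant: -1
Sum: -100 - 25 - 1 = -126


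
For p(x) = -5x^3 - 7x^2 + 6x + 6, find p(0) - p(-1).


p(0) = 6
p(-1) = -2
p(0) - p(-1) = 6 + 2 = 8


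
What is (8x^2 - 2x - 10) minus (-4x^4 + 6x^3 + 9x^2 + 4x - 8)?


Distribute the minus sign:
  (8x^2 - 2x - 10)
- (-4x^4 + 6x^3 + 9x^2 + 4x - 8)
Negate second polynomial: 4x^4 - 6x^3 - 9x^2 - 4x + 8
Add: 4x^4 - 6x^3 - x^2 - 6x - 2


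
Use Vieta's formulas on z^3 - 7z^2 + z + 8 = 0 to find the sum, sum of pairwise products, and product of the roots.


Monic cubic z^3+bz^2+cz+d=0: sum=-b, pairwise sum=c, product=-d.
b=-7, c=1, d=8
r1+r2+r3 = 7
r1r2+r1r3+r2r3 = 1
r1r2r3 = -8


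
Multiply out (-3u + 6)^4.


Expand (-3u + 6)^4 by repeated multiplication:
  (-3u + 6)^2 = 9u^2 - 36u + 36
  (-3u + 6)^3 = -27u^3 + 162u^2 - 324u + 216
= 81u^4 - 648u^3 + 1944u^2 - 2592u + 1296


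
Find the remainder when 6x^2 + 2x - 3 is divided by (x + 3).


By the Remainder Theorem, the remainder equals p(-3):
  6*(-3)^2 = 54
  2*(-3)^1 = -6
  constant: -3
Sum: 54 - 6 - 3 = 45


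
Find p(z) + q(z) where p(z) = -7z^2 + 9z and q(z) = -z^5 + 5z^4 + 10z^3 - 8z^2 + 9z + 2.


Align terms by degree and add:
  -7z^2 + 9z
  -z^5 + 5z^4 + 10z^3 - 8z^2 + 9z + 2
= -z^5 + 5z^4 + 10z^3 - 15z^2 + 18z + 2


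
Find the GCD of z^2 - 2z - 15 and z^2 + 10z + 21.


Factor each:
  z^2 - 2z - 15 = (z + 3)(z - 5)
  z^2 + 10z + 21 = (z + 3)(z + 7)
Common monic factor: z + 3


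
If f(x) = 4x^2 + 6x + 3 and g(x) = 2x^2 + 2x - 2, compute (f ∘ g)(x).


Substitute g(x) into f:
f(g(x)) = 4*(2x^2 + 2x - 2)^2 + 6*(2x^2 + 2x - 2) + 3
(2x^2 + 2x - 2)^2 = 4x^4 + 8x^3 - 4x^2 - 8x + 4
Expand and combine: 16x^4 + 32x^3 - 4x^2 - 20x + 7


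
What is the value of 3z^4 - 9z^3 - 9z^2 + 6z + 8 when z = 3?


Using direct substitution:
  3 * (3)^4 = 243
  -9 * (3)^3 = -243
  -9 * (3)^2 = -81
  6 * (3)^1 = 18
  constant: 8
Sum = 243 - 243 - 81 + 18 + 8 = -55


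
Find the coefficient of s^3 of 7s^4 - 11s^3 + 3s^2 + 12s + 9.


Read off the coefficient of s^3: -11


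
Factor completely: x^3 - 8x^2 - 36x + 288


Try integer roots (divisors of 288). x=8: p(8)=0.
Divide out (x - 8): quotient is x^2 - 36.
Factor the quadratic: (x - 6)(x + 6)
Result: (x - 8)(x - 6)(x + 6)


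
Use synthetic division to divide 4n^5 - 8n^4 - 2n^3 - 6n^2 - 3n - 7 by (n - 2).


Synthetic division with c = 2. Coefficients: 4, -8, -2, -6, -3, -7
Bring down 4.
  4 * 2 = 8; 8 - 8 = 0
  0 * 2 = 0; 0 - 2 = -2
  -2 * 2 = -4; -4 - 6 = -10
  -10 * 2 = -20; -20 - 3 = -23
  -23 * 2 = -46; -46 - 7 = -53
Quotient: 4n^4 - 2n^2 - 10n - 23, Remainder: -53


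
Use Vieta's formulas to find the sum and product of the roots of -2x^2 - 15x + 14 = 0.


For ax^2+bx+c=0: sum = -b/a, product = c/a.
a=-2, b=-15, c=14
Sum = -(-15)/-2 = -15/2
Product = (14)/-2 = -7


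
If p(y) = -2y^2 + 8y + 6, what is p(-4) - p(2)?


p(-4) = -58
p(2) = 14
p(-4) - p(2) = -58 - 14 = -72


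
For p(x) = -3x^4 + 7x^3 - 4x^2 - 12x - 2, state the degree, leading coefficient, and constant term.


Highest power of x is 4, with coefficient -3. Constant term is -2.
Degree = 4, leading coefficient = -3, constant term = -2


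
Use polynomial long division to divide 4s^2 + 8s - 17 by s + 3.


(4s^2 + 8s - 17) / (s + 3)
Step 1: 4s * (s + 3) = 4s^2 + 12s; subtract.
Step 2: -4 * (s + 3) = -4s - 12; subtract.
Quotient: 4s - 4, Remainder: -5


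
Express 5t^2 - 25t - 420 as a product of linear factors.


Roots satisfy r1 + r2 = -b/a = 5 and r1*r2 = c/a = -84.
So r1 = 12, r2 = -7.
5t^2 - 25t - 420 = 5(t - r1)(t - r2) = 5(t - 12)(t + 7)


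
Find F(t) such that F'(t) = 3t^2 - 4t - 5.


Reverse power rule on each term:
  ∫ 3t^2 dt = t^3
  ∫ -4t dt = -2t^2
  ∫ -5 dt = -5t
F(t) = t^3 - 2t^2 - 5t + C


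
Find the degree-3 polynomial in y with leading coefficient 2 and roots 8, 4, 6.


p(y) = 2(y - 8)(y - 4)(y - 6)
Expand: 2y^3 - 36y^2 + 208y - 384


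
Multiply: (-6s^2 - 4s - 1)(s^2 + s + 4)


Distribute each term of the first polynomial:
  (-6s^2)(s^2 + s + 4) = -6s^4 - 6s^3 - 24s^2
  (-4s)(s^2 + s + 4) = -4s^3 - 4s^2 - 16s
  (-1)(s^2 + s + 4) = -s^2 - s - 4
Sum: -6s^4 - 10s^3 - 29s^2 - 17s - 4


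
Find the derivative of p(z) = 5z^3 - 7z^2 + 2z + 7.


Apply the power rule term by term:
  d/dz(5z^3) = 15z^2
  d/dz(-7z^2) = -14z
  d/dz(2z) = 2
  d/dz(7) = 0
p'(z) = 15z^2 - 14z + 2


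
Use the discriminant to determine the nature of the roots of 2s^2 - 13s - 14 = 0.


D = b^2 - 4ac = (-13)^2 - 4(2)(-14) = 169 + 112 = 281
Since D > 0: two distinct irrational roots


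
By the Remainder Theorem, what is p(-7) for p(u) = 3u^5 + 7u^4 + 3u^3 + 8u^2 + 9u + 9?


By the Remainder Theorem, the remainder equals p(-7):
  3*(-7)^5 = -50421
  7*(-7)^4 = 16807
  3*(-7)^3 = -1029
  8*(-7)^2 = 392
  9*(-7)^1 = -63
  constant: 9
Sum: -50421 + 16807 - 1029 + 392 - 63 + 9 = -34305


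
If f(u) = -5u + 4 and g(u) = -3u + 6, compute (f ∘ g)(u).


Substitute g(u) into f:
f(g(u)) = -5*(-3u + 6) + 4
Expand and combine: 15u - 26


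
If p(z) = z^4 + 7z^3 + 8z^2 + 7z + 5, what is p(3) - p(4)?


p(3) = 368
p(4) = 865
p(3) - p(4) = 368 - 865 = -497


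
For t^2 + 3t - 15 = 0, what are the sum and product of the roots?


For at^2+bt+c=0: sum = -b/a, product = c/a.
a=1, b=3, c=-15
Sum = -(3)/1 = -3
Product = (-15)/1 = -15


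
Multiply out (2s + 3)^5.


Expand (2s + 3)^5 by repeated multiplication:
  (2s + 3)^2 = 4s^2 + 12s + 9
  (2s + 3)^3 = 8s^3 + 36s^2 + 54s + 27
  (2s + 3)^4 = 16s^4 + 96s^3 + 216s^2 + 216s + 81
= 32s^5 + 240s^4 + 720s^3 + 1080s^2 + 810s + 243


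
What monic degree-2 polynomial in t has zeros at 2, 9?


p(t) = (t - 2)(t - 9)
Expand: t^2 - 11t + 18


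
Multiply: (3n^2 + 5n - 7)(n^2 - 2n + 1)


Distribute each term of the first polynomial:
  (3n^2)(n^2 - 2n + 1) = 3n^4 - 6n^3 + 3n^2
  (5n)(n^2 - 2n + 1) = 5n^3 - 10n^2 + 5n
  (-7)(n^2 - 2n + 1) = -7n^2 + 14n - 7
Sum: 3n^4 - n^3 - 14n^2 + 19n - 7


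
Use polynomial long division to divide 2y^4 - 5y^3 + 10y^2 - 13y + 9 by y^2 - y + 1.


(2y^4 - 5y^3 + 10y^2 - 13y + 9) / (y^2 - y + 1)
Step 1: 2y^2 * (y^2 - y + 1) = 2y^4 - 2y^3 + 2y^2; subtract.
Step 2: -3y * (y^2 - y + 1) = -3y^3 + 3y^2 - 3y; subtract.
Step 3: 5 * (y^2 - y + 1) = 5y^2 - 5y + 5; subtract.
Quotient: 2y^2 - 3y + 5, Remainder: -5y + 4


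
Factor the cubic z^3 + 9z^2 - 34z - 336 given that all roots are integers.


Try integer roots (divisors of -336). z=-8: p(-8)=0.
Divide out (z + 8): quotient is z^2 + z - 42.
Factor the quadratic: (z + 7)(z - 6)
Result: (z + 8)(z + 7)(z - 6)


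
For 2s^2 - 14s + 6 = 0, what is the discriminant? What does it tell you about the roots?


D = b^2 - 4ac = (-14)^2 - 4(2)(6) = 196 - 48 = 148
Since D > 0: two distinct irrational roots


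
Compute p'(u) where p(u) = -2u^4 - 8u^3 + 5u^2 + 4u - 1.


Apply the power rule term by term:
  d/du(-2u^4) = -8u^3
  d/du(-8u^3) = -24u^2
  d/du(5u^2) = 10u
  d/du(4u) = 4
  d/du(-1) = 0
p'(u) = -8u^3 - 24u^2 + 10u + 4


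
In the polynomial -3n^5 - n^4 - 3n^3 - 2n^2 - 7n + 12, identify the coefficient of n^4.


Read off the coefficient of n^4: -1


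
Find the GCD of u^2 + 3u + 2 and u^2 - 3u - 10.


Factor each:
  u^2 + 3u + 2 = (u + 2)(u + 1)
  u^2 - 3u - 10 = (u + 2)(u - 5)
Common monic factor: u + 2


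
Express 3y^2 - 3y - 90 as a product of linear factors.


Roots satisfy r1 + r2 = -b/a = 1 and r1*r2 = c/a = -30.
So r1 = 6, r2 = -5.
3y^2 - 3y - 90 = 3(y - r1)(y - r2) = 3(y - 6)(y + 5)


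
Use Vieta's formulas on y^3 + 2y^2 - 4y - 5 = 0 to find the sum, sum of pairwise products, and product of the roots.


Monic cubic y^3+by^2+cy+d=0: sum=-b, pairwise sum=c, product=-d.
b=2, c=-4, d=-5
r1+r2+r3 = -2
r1r2+r1r3+r2r3 = -4
r1r2r3 = 5


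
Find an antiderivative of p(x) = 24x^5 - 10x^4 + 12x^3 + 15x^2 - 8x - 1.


Reverse power rule on each term:
  ∫ 24x^5 dx = 4x^6
  ∫ -10x^4 dx = -2x^5
  ∫ 12x^3 dx = 3x^4
  ∫ 15x^2 dx = 5x^3
  ∫ -8x dx = -4x^2
  ∫ -1 dx = -x
F(x) = 4x^6 - 2x^5 + 3x^4 + 5x^3 - 4x^2 - x + C


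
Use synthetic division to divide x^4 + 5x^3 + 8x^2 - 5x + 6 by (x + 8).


Synthetic division with c = -8. Coefficients: 1, 5, 8, -5, 6
Bring down 1.
  1 * -8 = -8; -8 + 5 = -3
  -3 * -8 = 24; 24 + 8 = 32
  32 * -8 = -256; -256 - 5 = -261
  -261 * -8 = 2088; 2088 + 6 = 2094
Quotient: x^3 - 3x^2 + 32x - 261, Remainder: 2094


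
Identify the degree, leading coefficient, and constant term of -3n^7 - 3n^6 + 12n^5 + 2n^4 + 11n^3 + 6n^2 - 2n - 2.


Highest power of n is 7, with coefficient -3. Constant term is -2.
Degree = 7, leading coefficient = -3, constant term = -2


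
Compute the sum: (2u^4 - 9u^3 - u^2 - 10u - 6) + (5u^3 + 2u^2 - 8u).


Align terms by degree and add:
  2u^4 - 9u^3 - u^2 - 10u - 6
+ 5u^3 + 2u^2 - 8u
= 2u^4 - 4u^3 + u^2 - 18u - 6


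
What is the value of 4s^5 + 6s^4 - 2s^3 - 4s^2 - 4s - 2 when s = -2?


Using direct substitution:
  4 * (-2)^5 = -128
  6 * (-2)^4 = 96
  -2 * (-2)^3 = 16
  -4 * (-2)^2 = -16
  -4 * (-2)^1 = 8
  constant: -2
Sum = -128 + 96 + 16 - 16 + 8 - 2 = -26


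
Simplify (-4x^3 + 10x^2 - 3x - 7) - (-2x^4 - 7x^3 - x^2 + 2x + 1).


Distribute the minus sign:
  (-4x^3 + 10x^2 - 3x - 7)
- (-2x^4 - 7x^3 - x^2 + 2x + 1)
Negate second polynomial: 2x^4 + 7x^3 + x^2 - 2x - 1
Add: 2x^4 + 3x^3 + 11x^2 - 5x - 8


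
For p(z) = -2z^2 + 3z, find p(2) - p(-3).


p(2) = -2
p(-3) = -27
p(2) - p(-3) = -2 + 27 = 25


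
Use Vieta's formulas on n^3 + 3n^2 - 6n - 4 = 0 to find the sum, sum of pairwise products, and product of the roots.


Monic cubic n^3+bn^2+cn+d=0: sum=-b, pairwise sum=c, product=-d.
b=3, c=-6, d=-4
r1+r2+r3 = -3
r1r2+r1r3+r2r3 = -6
r1r2r3 = 4


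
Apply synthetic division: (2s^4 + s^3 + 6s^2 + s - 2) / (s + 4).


Synthetic division with c = -4. Coefficients: 2, 1, 6, 1, -2
Bring down 2.
  2 * -4 = -8; -8 + 1 = -7
  -7 * -4 = 28; 28 + 6 = 34
  34 * -4 = -136; -136 + 1 = -135
  -135 * -4 = 540; 540 - 2 = 538
Quotient: 2s^3 - 7s^2 + 34s - 135, Remainder: 538


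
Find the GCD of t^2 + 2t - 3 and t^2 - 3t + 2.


Factor each:
  t^2 + 2t - 3 = (t - 1)(t + 3)
  t^2 - 3t + 2 = (t - 1)(t - 2)
Common monic factor: t - 1


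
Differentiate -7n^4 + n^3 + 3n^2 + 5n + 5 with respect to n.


Apply the power rule term by term:
  d/dn(-7n^4) = -28n^3
  d/dn(n^3) = 3n^2
  d/dn(3n^2) = 6n
  d/dn(5n) = 5
  d/dn(5) = 0
p'(n) = -28n^3 + 3n^2 + 6n + 5


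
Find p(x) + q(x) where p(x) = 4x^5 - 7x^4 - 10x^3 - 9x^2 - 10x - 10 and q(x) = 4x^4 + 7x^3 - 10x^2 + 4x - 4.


Align terms by degree and add:
  4x^5 - 7x^4 - 10x^3 - 9x^2 - 10x - 10
+ 4x^4 + 7x^3 - 10x^2 + 4x - 4
= 4x^5 - 3x^4 - 3x^3 - 19x^2 - 6x - 14


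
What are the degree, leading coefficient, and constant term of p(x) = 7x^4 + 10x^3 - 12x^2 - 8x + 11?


Highest power of x is 4, with coefficient 7. Constant term is 11.
Degree = 4, leading coefficient = 7, constant term = 11


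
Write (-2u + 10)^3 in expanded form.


Expand (-2u + 10)^3 by repeated multiplication:
  (-2u + 10)^2 = 4u^2 - 40u + 100
= -8u^3 + 120u^2 - 600u + 1000


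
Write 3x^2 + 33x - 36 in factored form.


Roots satisfy r1 + r2 = -b/a = -11 and r1*r2 = c/a = -12.
So r1 = -12, r2 = 1.
3x^2 + 33x - 36 = 3(x - r1)(x - r2) = 3(x + 12)(x - 1)


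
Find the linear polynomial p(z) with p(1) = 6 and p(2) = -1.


p(z) = mz + b. Using p(1)=6, p(2)=-1:
m = (6 + 1)/(1 - 2) = 7/-1 = -7
b = 6 - m*(1) = 6 + 7 = 13
p(z) = -7z + 13


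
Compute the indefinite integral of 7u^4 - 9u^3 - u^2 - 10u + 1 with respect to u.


Reverse power rule on each term:
  ∫ 7u^4 du = (7/5)u^5
  ∫ -9u^3 du = -(9/4)u^4
  ∫ -u^2 du = -(1/3)u^3
  ∫ -10u du = -5u^2
  ∫ 1 du = u
F(u) = (7/5)u^5 - (9/4)u^4 - (1/3)u^3 - 5u^2 + u + C


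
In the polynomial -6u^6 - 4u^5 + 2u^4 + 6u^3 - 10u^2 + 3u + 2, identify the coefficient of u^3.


Read off the coefficient of u^3: 6


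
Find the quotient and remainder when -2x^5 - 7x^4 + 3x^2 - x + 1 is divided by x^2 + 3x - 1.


(-2x^5 - 7x^4 + 3x^2 - x + 1) / (x^2 + 3x - 1)
Step 1: -2x^3 * (x^2 + 3x - 1) = -2x^5 - 6x^4 + 2x^3; subtract.
Step 2: -x^2 * (x^2 + 3x - 1) = -x^4 - 3x^3 + x^2; subtract.
Step 3: x * (x^2 + 3x - 1) = x^3 + 3x^2 - x; subtract.
Step 4: -1 * (x^2 + 3x - 1) = -x^2 - 3x + 1; subtract.
Quotient: -2x^3 - x^2 + x - 1, Remainder: 3x


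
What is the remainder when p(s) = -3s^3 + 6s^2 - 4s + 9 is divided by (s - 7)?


By the Remainder Theorem, the remainder equals p(7):
  -3*(7)^3 = -1029
  6*(7)^2 = 294
  -4*(7)^1 = -28
  constant: 9
Sum: -1029 + 294 - 28 + 9 = -754


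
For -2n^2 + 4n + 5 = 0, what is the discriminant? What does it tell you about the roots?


D = b^2 - 4ac = (4)^2 - 4(-2)(5) = 16 + 40 = 56
Since D > 0: two distinct irrational roots


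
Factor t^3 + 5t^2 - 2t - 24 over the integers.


Try integer roots (divisors of -24). t=-4: p(-4)=0.
Divide out (t + 4): quotient is t^2 + t - 6.
Factor the quadratic: (t + 3)(t - 2)
Result: (t + 4)(t + 3)(t - 2)


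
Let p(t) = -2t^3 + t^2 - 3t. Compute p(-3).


Using direct substitution:
  -2 * (-3)^3 = 54
  1 * (-3)^2 = 9
  -3 * (-3)^1 = 9
  constant: 0
Sum = 54 + 9 + 9 + 0 = 72


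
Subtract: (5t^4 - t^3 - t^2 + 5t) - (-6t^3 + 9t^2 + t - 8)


Distribute the minus sign:
  (5t^4 - t^3 - t^2 + 5t)
- (-6t^3 + 9t^2 + t - 8)
Negate second polynomial: 6t^3 - 9t^2 - t + 8
Add: 5t^4 + 5t^3 - 10t^2 + 4t + 8


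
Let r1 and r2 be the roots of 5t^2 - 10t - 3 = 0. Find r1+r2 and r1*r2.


For at^2+bt+c=0: sum = -b/a, product = c/a.
a=5, b=-10, c=-3
Sum = -(-10)/5 = 2
Product = (-3)/5 = -3/5


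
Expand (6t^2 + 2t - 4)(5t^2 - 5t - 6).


Distribute each term of the first polynomial:
  (6t^2)(5t^2 - 5t - 6) = 30t^4 - 30t^3 - 36t^2
  (2t)(5t^2 - 5t - 6) = 10t^3 - 10t^2 - 12t
  (-4)(5t^2 - 5t - 6) = -20t^2 + 20t + 24
Sum: 30t^4 - 20t^3 - 66t^2 + 8t + 24


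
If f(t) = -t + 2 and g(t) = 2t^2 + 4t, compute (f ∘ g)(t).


Substitute g(t) into f:
f(g(t)) = -1*(2t^2 + 4t) + 2
Expand and combine: -2t^2 - 4t + 2


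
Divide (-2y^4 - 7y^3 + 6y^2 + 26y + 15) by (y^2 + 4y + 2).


(-2y^4 - 7y^3 + 6y^2 + 26y + 15) / (y^2 + 4y + 2)
Step 1: -2y^2 * (y^2 + 4y + 2) = -2y^4 - 8y^3 - 4y^2; subtract.
Step 2: y * (y^2 + 4y + 2) = y^3 + 4y^2 + 2y; subtract.
Step 3: 6 * (y^2 + 4y + 2) = 6y^2 + 24y + 12; subtract.
Quotient: -2y^2 + y + 6, Remainder: 3


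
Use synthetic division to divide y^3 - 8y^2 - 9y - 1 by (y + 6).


Synthetic division with c = -6. Coefficients: 1, -8, -9, -1
Bring down 1.
  1 * -6 = -6; -6 - 8 = -14
  -14 * -6 = 84; 84 - 9 = 75
  75 * -6 = -450; -450 - 1 = -451
Quotient: y^2 - 14y + 75, Remainder: -451


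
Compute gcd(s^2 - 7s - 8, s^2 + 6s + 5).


Factor each:
  s^2 - 7s - 8 = (s + 1)(s - 8)
  s^2 + 6s + 5 = (s + 1)(s + 5)
Common monic factor: s + 1


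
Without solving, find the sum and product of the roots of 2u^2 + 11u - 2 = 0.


For au^2+bu+c=0: sum = -b/a, product = c/a.
a=2, b=11, c=-2
Sum = -(11)/2 = -11/2
Product = (-2)/2 = -1


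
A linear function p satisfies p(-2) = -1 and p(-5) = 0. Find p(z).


p(z) = mz + b. Using p(-2)=-1, p(-5)=0:
m = (-1)/(-2 + 5) = -1/3 = -1/3
b = -1 - m*(-2) = -1 - 2/3 = -5/3
p(z) = -(1/3)z - (5/3)


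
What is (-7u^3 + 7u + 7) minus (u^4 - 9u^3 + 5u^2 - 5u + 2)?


Distribute the minus sign:
  (-7u^3 + 7u + 7)
- (u^4 - 9u^3 + 5u^2 - 5u + 2)
Negate second polynomial: -u^4 + 9u^3 - 5u^2 + 5u - 2
Add: -u^4 + 2u^3 - 5u^2 + 12u + 5


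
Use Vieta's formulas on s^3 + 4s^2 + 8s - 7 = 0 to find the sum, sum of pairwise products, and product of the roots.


Monic cubic s^3+bs^2+cs+d=0: sum=-b, pairwise sum=c, product=-d.
b=4, c=8, d=-7
r1+r2+r3 = -4
r1r2+r1r3+r2r3 = 8
r1r2r3 = 7


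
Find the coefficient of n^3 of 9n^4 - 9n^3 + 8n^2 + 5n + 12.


Read off the coefficient of n^3: -9


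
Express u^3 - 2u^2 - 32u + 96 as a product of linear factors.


Try integer roots (divisors of 96). u=4: p(4)=0.
Divide out (u - 4): quotient is u^2 + 2u - 24.
Factor the quadratic: (u - 4)(u + 6)
Result: (u - 4)(u - 4)(u + 6)


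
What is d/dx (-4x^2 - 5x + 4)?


Apply the power rule term by term:
  d/dx(-4x^2) = -8x
  d/dx(-5x) = -5
  d/dx(4) = 0
p'(x) = -8x - 5


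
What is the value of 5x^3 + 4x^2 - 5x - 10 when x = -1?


Using direct substitution:
  5 * (-1)^3 = -5
  4 * (-1)^2 = 4
  -5 * (-1)^1 = 5
  constant: -10
Sum = -5 + 4 + 5 - 10 = -6


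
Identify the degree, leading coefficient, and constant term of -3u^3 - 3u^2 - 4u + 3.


Highest power of u is 3, with coefficient -3. Constant term is 3.
Degree = 3, leading coefficient = -3, constant term = 3


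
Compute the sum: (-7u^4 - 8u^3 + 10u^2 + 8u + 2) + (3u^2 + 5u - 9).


Align terms by degree and add:
  -7u^4 - 8u^3 + 10u^2 + 8u + 2
+ 3u^2 + 5u - 9
= -7u^4 - 8u^3 + 13u^2 + 13u - 7


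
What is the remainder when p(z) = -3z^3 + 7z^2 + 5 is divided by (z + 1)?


By the Remainder Theorem, the remainder equals p(-1):
  -3*(-1)^3 = 3
  7*(-1)^2 = 7
  0*(-1)^1 = 0
  constant: 5
Sum: 3 + 7 + 0 + 5 = 15


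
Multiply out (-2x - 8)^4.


Expand (-2x - 8)^4 by repeated multiplication:
  (-2x - 8)^2 = 4x^2 + 32x + 64
  (-2x - 8)^3 = -8x^3 - 96x^2 - 384x - 512
= 16x^4 + 256x^3 + 1536x^2 + 4096x + 4096


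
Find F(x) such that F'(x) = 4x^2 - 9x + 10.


Reverse power rule on each term:
  ∫ 4x^2 dx = (4/3)x^3
  ∫ -9x dx = -(9/2)x^2
  ∫ 10 dx = 10x
F(x) = (4/3)x^3 - (9/2)x^2 + 10x + C


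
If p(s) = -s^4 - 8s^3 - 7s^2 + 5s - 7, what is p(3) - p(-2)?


p(3) = -352
p(-2) = 3
p(3) - p(-2) = -352 - 3 = -355


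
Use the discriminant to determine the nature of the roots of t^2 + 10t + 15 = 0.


D = b^2 - 4ac = (10)^2 - 4(1)(15) = 100 - 60 = 40
Since D > 0: two distinct irrational roots


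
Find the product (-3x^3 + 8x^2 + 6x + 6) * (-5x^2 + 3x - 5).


Distribute each term of the first polynomial:
  (-3x^3)(-5x^2 + 3x - 5) = 15x^5 - 9x^4 + 15x^3
  (8x^2)(-5x^2 + 3x - 5) = -40x^4 + 24x^3 - 40x^2
  (6x)(-5x^2 + 3x - 5) = -30x^3 + 18x^2 - 30x
  (6)(-5x^2 + 3x - 5) = -30x^2 + 18x - 30
Sum: 15x^5 - 49x^4 + 9x^3 - 52x^2 - 12x - 30


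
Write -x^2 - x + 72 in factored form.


Roots satisfy r1 + r2 = -b/a = -1 and r1*r2 = c/a = -72.
So r1 = 8, r2 = -9.
-x^2 - x + 72 = -(x - r1)(x - r2) = -(x - 8)(x + 9)


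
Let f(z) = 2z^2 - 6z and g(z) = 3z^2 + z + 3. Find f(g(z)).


Substitute g(z) into f:
f(g(z)) = 2*(3z^2 + z + 3)^2 + (-6)*(3z^2 + z + 3)
(3z^2 + z + 3)^2 = 9z^4 + 6z^3 + 19z^2 + 6z + 9
Expand and combine: 18z^4 + 12z^3 + 20z^2 + 6z


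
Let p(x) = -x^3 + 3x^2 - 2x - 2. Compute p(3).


Using direct substitution:
  -1 * (3)^3 = -27
  3 * (3)^2 = 27
  -2 * (3)^1 = -6
  constant: -2
Sum = -27 + 27 - 6 - 2 = -8


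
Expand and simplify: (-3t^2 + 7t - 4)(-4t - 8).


Distribute each term of the first polynomial:
  (-3t^2)(-4t - 8) = 12t^3 + 24t^2
  (7t)(-4t - 8) = -28t^2 - 56t
  (-4)(-4t - 8) = 16t + 32
Sum: 12t^3 - 4t^2 - 40t + 32


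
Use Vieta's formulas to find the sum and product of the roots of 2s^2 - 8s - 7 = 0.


For as^2+bs+c=0: sum = -b/a, product = c/a.
a=2, b=-8, c=-7
Sum = -(-8)/2 = 4
Product = (-7)/2 = -7/2


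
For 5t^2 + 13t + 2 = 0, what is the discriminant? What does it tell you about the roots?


D = b^2 - 4ac = (13)^2 - 4(5)(2) = 169 - 40 = 129
Since D > 0: two distinct irrational roots


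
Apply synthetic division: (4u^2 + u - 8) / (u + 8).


Synthetic division with c = -8. Coefficients: 4, 1, -8
Bring down 4.
  4 * -8 = -32; -32 + 1 = -31
  -31 * -8 = 248; 248 - 8 = 240
Quotient: 4u - 31, Remainder: 240


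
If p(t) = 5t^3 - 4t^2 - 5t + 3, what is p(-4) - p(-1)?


p(-4) = -361
p(-1) = -1
p(-4) - p(-1) = -361 + 1 = -360


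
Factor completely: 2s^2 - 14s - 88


Roots satisfy r1 + r2 = -b/a = 7 and r1*r2 = c/a = -44.
So r1 = -4, r2 = 11.
2s^2 - 14s - 88 = 2(s - r1)(s - r2) = 2(s + 4)(s - 11)


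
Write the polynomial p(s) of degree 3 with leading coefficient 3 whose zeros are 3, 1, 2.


p(s) = 3(s - 3)(s - 1)(s - 2)
Expand: 3s^3 - 18s^2 + 33s - 18


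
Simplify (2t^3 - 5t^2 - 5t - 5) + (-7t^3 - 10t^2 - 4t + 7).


Align terms by degree and add:
  2t^3 - 5t^2 - 5t - 5
  -7t^3 - 10t^2 - 4t + 7
= -5t^3 - 15t^2 - 9t + 2


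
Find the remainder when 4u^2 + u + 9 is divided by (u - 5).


By the Remainder Theorem, the remainder equals p(5):
  4*(5)^2 = 100
  1*(5)^1 = 5
  constant: 9
Sum: 100 + 5 + 9 = 114


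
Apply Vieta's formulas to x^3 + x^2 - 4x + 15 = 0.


Monic cubic x^3+bx^2+cx+d=0: sum=-b, pairwise sum=c, product=-d.
b=1, c=-4, d=15
r1+r2+r3 = -1
r1r2+r1r3+r2r3 = -4
r1r2r3 = -15


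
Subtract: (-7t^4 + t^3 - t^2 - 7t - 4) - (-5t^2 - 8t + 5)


Distribute the minus sign:
  (-7t^4 + t^3 - t^2 - 7t - 4)
- (-5t^2 - 8t + 5)
Negate second polynomial: 5t^2 + 8t - 5
Add: -7t^4 + t^3 + 4t^2 + t - 9


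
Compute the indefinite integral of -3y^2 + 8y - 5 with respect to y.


Reverse power rule on each term:
  ∫ -3y^2 dy = -y^3
  ∫ 8y dy = 4y^2
  ∫ -5 dy = -5y
F(y) = -y^3 + 4y^2 - 5y + C


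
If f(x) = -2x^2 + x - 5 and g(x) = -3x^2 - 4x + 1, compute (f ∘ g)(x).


Substitute g(x) into f:
f(g(x)) = -2*(-3x^2 - 4x + 1)^2 + 1*(-3x^2 - 4x + 1) + (-5)
(-3x^2 - 4x + 1)^2 = 9x^4 + 24x^3 + 10x^2 - 8x + 1
Expand and combine: -18x^4 - 48x^3 - 23x^2 + 12x - 6


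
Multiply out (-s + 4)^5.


Expand (-s + 4)^5 by repeated multiplication:
  (-s + 4)^2 = s^2 - 8s + 16
  (-s + 4)^3 = -s^3 + 12s^2 - 48s + 64
  (-s + 4)^4 = s^4 - 16s^3 + 96s^2 - 256s + 256
= -s^5 + 20s^4 - 160s^3 + 640s^2 - 1280s + 1024


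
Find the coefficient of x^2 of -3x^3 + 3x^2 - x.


Read off the coefficient of x^2: 3


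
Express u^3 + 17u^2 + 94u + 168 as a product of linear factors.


Try integer roots (divisors of 168). u=-6: p(-6)=0.
Divide out (u + 6): quotient is u^2 + 11u + 28.
Factor the quadratic: (u + 7)(u + 4)
Result: (u + 6)(u + 7)(u + 4)


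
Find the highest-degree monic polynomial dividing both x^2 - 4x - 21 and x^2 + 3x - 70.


Factor each:
  x^2 - 4x - 21 = (x - 7)(x + 3)
  x^2 + 3x - 70 = (x - 7)(x + 10)
Common monic factor: x - 7


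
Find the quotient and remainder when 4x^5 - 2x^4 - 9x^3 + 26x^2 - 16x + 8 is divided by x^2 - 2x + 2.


(4x^5 - 2x^4 - 9x^3 + 26x^2 - 16x + 8) / (x^2 - 2x + 2)
Step 1: 4x^3 * (x^2 - 2x + 2) = 4x^5 - 8x^4 + 8x^3; subtract.
Step 2: 6x^2 * (x^2 - 2x + 2) = 6x^4 - 12x^3 + 12x^2; subtract.
Step 3: -5x * (x^2 - 2x + 2) = -5x^3 + 10x^2 - 10x; subtract.
Step 4: 4 * (x^2 - 2x + 2) = 4x^2 - 8x + 8; subtract.
Quotient: 4x^3 + 6x^2 - 5x + 4, Remainder: 2x


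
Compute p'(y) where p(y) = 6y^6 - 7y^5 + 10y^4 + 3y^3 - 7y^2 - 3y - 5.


Apply the power rule term by term:
  d/dy(6y^6) = 36y^5
  d/dy(-7y^5) = -35y^4
  d/dy(10y^4) = 40y^3
  d/dy(3y^3) = 9y^2
  d/dy(-7y^2) = -14y
  d/dy(-3y) = -3
  d/dy(-5) = 0
p'(y) = 36y^5 - 35y^4 + 40y^3 + 9y^2 - 14y - 3


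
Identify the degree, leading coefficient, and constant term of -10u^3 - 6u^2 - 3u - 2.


Highest power of u is 3, with coefficient -10. Constant term is -2.
Degree = 3, leading coefficient = -10, constant term = -2


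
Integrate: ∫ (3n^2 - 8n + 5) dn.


Reverse power rule on each term:
  ∫ 3n^2 dn = n^3
  ∫ -8n dn = -4n^2
  ∫ 5 dn = 5n
F(n) = n^3 - 4n^2 + 5n + C


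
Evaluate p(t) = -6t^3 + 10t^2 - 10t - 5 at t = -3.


Using direct substitution:
  -6 * (-3)^3 = 162
  10 * (-3)^2 = 90
  -10 * (-3)^1 = 30
  constant: -5
Sum = 162 + 90 + 30 - 5 = 277


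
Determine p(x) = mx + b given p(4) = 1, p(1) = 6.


p(x) = mx + b. Using p(4)=1, p(1)=6:
m = (1 - 6)/(4 - 1) = -5/3 = -5/3
b = 1 - m*(4) = 1 + 20/3 = 23/3
p(x) = -(5/3)x + (23/3)


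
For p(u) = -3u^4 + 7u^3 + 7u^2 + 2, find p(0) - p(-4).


p(0) = 2
p(-4) = -1102
p(0) - p(-4) = 2 + 1102 = 1104


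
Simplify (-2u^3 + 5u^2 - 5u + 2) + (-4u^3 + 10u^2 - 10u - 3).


Align terms by degree and add:
  -2u^3 + 5u^2 - 5u + 2
  -4u^3 + 10u^2 - 10u - 3
= -6u^3 + 15u^2 - 15u - 1


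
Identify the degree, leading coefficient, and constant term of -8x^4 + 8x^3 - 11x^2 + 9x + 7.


Highest power of x is 4, with coefficient -8. Constant term is 7.
Degree = 4, leading coefficient = -8, constant term = 7


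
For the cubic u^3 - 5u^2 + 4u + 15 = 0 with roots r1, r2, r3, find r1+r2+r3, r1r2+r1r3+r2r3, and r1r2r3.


Monic cubic u^3+bu^2+cu+d=0: sum=-b, pairwise sum=c, product=-d.
b=-5, c=4, d=15
r1+r2+r3 = 5
r1r2+r1r3+r2r3 = 4
r1r2r3 = -15


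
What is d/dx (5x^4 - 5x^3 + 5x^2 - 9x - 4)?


Apply the power rule term by term:
  d/dx(5x^4) = 20x^3
  d/dx(-5x^3) = -15x^2
  d/dx(5x^2) = 10x
  d/dx(-9x) = -9
  d/dx(-4) = 0
p'(x) = 20x^3 - 15x^2 + 10x - 9


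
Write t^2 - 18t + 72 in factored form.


Roots satisfy r1 + r2 = -b/a = 18 and r1*r2 = c/a = 72.
So r1 = 12, r2 = 6.
t^2 - 18t + 72 = (t - r1)(t - r2) = (t - 12)(t - 6)


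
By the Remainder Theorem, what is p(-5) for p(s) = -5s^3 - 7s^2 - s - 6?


By the Remainder Theorem, the remainder equals p(-5):
  -5*(-5)^3 = 625
  -7*(-5)^2 = -175
  -1*(-5)^1 = 5
  constant: -6
Sum: 625 - 175 + 5 - 6 = 449


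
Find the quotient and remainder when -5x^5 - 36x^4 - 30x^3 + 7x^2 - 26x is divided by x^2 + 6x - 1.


(-5x^5 - 36x^4 - 30x^3 + 7x^2 - 26x) / (x^2 + 6x - 1)
Step 1: -5x^3 * (x^2 + 6x - 1) = -5x^5 - 30x^4 + 5x^3; subtract.
Step 2: -6x^2 * (x^2 + 6x - 1) = -6x^4 - 36x^3 + 6x^2; subtract.
Step 3: x * (x^2 + 6x - 1) = x^3 + 6x^2 - x; subtract.
Step 4: -5 * (x^2 + 6x - 1) = -5x^2 - 30x + 5; subtract.
Quotient: -5x^3 - 6x^2 + x - 5, Remainder: 5x - 5


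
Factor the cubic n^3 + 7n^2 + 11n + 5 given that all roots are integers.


Try integer roots (divisors of 5). n=-5: p(-5)=0.
Divide out (n + 5): quotient is n^2 + 2n + 1.
Factor the quadratic: (n + 1)(n + 1)
Result: (n + 5)(n + 1)(n + 1)


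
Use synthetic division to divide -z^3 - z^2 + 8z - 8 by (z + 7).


Synthetic division with c = -7. Coefficients: -1, -1, 8, -8
Bring down -1.
  -1 * -7 = 7; 7 - 1 = 6
  6 * -7 = -42; -42 + 8 = -34
  -34 * -7 = 238; 238 - 8 = 230
Quotient: -z^2 + 6z - 34, Remainder: 230


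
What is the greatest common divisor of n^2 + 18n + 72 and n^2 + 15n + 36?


Factor each:
  n^2 + 18n + 72 = (n + 12)(n + 6)
  n^2 + 15n + 36 = (n + 12)(n + 3)
Common monic factor: n + 12


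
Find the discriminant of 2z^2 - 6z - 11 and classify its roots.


D = b^2 - 4ac = (-6)^2 - 4(2)(-11) = 36 + 88 = 124
Since D > 0: two distinct irrational roots


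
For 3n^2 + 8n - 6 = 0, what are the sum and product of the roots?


For an^2+bn+c=0: sum = -b/a, product = c/a.
a=3, b=8, c=-6
Sum = -(8)/3 = -8/3
Product = (-6)/3 = -2


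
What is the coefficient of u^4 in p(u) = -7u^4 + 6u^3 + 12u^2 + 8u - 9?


Read off the coefficient of u^4: -7


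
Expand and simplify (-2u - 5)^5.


Expand (-2u - 5)^5 by repeated multiplication:
  (-2u - 5)^2 = 4u^2 + 20u + 25
  (-2u - 5)^3 = -8u^3 - 60u^2 - 150u - 125
  (-2u - 5)^4 = 16u^4 + 160u^3 + 600u^2 + 1000u + 625
= -32u^5 - 400u^4 - 2000u^3 - 5000u^2 - 6250u - 3125


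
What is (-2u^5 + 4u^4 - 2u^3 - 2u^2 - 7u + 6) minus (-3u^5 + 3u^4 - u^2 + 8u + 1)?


Distribute the minus sign:
  (-2u^5 + 4u^4 - 2u^3 - 2u^2 - 7u + 6)
- (-3u^5 + 3u^4 - u^2 + 8u + 1)
Negate second polynomial: 3u^5 - 3u^4 + u^2 - 8u - 1
Add: u^5 + u^4 - 2u^3 - u^2 - 15u + 5


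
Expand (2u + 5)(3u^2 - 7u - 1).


Distribute each term of the first polynomial:
  (2u)(3u^2 - 7u - 1) = 6u^3 - 14u^2 - 2u
  (5)(3u^2 - 7u - 1) = 15u^2 - 35u - 5
Sum: 6u^3 + u^2 - 37u - 5


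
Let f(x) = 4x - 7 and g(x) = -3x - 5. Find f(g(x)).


Substitute g(x) into f:
f(g(x)) = 4*(-3x - 5) + (-7)
Expand and combine: -12x - 27


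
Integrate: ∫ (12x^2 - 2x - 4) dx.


Reverse power rule on each term:
  ∫ 12x^2 dx = 4x^3
  ∫ -2x dx = -x^2
  ∫ -4 dx = -4x
F(x) = 4x^3 - x^2 - 4x + C


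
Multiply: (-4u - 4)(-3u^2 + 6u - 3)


Distribute each term of the first polynomial:
  (-4u)(-3u^2 + 6u - 3) = 12u^3 - 24u^2 + 12u
  (-4)(-3u^2 + 6u - 3) = 12u^2 - 24u + 12
Sum: 12u^3 - 12u^2 - 12u + 12


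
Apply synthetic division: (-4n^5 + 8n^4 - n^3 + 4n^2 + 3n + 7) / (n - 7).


Synthetic division with c = 7. Coefficients: -4, 8, -1, 4, 3, 7
Bring down -4.
  -4 * 7 = -28; -28 + 8 = -20
  -20 * 7 = -140; -140 - 1 = -141
  -141 * 7 = -987; -987 + 4 = -983
  -983 * 7 = -6881; -6881 + 3 = -6878
  -6878 * 7 = -48146; -48146 + 7 = -48139
Quotient: -4n^4 - 20n^3 - 141n^2 - 983n - 6878, Remainder: -48139


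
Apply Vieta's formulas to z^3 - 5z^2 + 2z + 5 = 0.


Monic cubic z^3+bz^2+cz+d=0: sum=-b, pairwise sum=c, product=-d.
b=-5, c=2, d=5
r1+r2+r3 = 5
r1r2+r1r3+r2r3 = 2
r1r2r3 = -5


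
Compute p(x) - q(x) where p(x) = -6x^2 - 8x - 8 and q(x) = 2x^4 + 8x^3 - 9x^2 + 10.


Distribute the minus sign:
  (-6x^2 - 8x - 8)
- (2x^4 + 8x^3 - 9x^2 + 10)
Negate second polynomial: -2x^4 - 8x^3 + 9x^2 - 10
Add: -2x^4 - 8x^3 + 3x^2 - 8x - 18


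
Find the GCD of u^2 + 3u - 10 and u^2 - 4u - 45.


Factor each:
  u^2 + 3u - 10 = (u + 5)(u - 2)
  u^2 - 4u - 45 = (u + 5)(u - 9)
Common monic factor: u + 5


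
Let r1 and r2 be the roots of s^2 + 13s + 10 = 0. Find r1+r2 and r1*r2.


For as^2+bs+c=0: sum = -b/a, product = c/a.
a=1, b=13, c=10
Sum = -(13)/1 = -13
Product = (10)/1 = 10


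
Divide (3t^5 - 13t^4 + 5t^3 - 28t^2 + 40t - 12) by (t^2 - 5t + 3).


(3t^5 - 13t^4 + 5t^3 - 28t^2 + 40t - 12) / (t^2 - 5t + 3)
Step 1: 3t^3 * (t^2 - 5t + 3) = 3t^5 - 15t^4 + 9t^3; subtract.
Step 2: 2t^2 * (t^2 - 5t + 3) = 2t^4 - 10t^3 + 6t^2; subtract.
Step 3: 6t * (t^2 - 5t + 3) = 6t^3 - 30t^2 + 18t; subtract.
Step 4: -4 * (t^2 - 5t + 3) = -4t^2 + 20t - 12; subtract.
Quotient: 3t^3 + 2t^2 + 6t - 4, Remainder: 2t


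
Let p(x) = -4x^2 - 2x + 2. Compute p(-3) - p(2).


p(-3) = -28
p(2) = -18
p(-3) - p(2) = -28 + 18 = -10


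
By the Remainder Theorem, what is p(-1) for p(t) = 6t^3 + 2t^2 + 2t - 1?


By the Remainder Theorem, the remainder equals p(-1):
  6*(-1)^3 = -6
  2*(-1)^2 = 2
  2*(-1)^1 = -2
  constant: -1
Sum: -6 + 2 - 2 - 1 = -7


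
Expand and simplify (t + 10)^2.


Expand (t + 10)^2 by repeated multiplication:
= t^2 + 20t + 100


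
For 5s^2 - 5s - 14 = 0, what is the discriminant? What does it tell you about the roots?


D = b^2 - 4ac = (-5)^2 - 4(5)(-14) = 25 + 280 = 305
Since D > 0: two distinct irrational roots


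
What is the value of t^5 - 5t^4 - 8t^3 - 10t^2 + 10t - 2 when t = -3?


Using direct substitution:
  1 * (-3)^5 = -243
  -5 * (-3)^4 = -405
  -8 * (-3)^3 = 216
  -10 * (-3)^2 = -90
  10 * (-3)^1 = -30
  constant: -2
Sum = -243 - 405 + 216 - 90 - 30 - 2 = -554


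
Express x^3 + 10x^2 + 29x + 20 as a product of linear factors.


Try integer roots (divisors of 20). x=-5: p(-5)=0.
Divide out (x + 5): quotient is x^2 + 5x + 4.
Factor the quadratic: (x + 1)(x + 4)
Result: (x + 5)(x + 1)(x + 4)


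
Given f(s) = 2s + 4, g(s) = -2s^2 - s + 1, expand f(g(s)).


Substitute g(s) into f:
f(g(s)) = 2*(-2s^2 - s + 1) + 4
Expand and combine: -4s^2 - 2s + 6


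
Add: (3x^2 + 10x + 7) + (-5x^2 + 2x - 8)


Align terms by degree and add:
  3x^2 + 10x + 7
  -5x^2 + 2x - 8
= -2x^2 + 12x - 1


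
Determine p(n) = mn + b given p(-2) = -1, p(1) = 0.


p(n) = mn + b. Using p(-2)=-1, p(1)=0:
m = (-1)/(-2 - 1) = -1/-3 = 1/3
b = -1 - m*(-2) = -1 + 2/3 = -1/3
p(n) = (1/3)n - (1/3)


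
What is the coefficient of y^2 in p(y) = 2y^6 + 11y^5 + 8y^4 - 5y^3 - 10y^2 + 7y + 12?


Read off the coefficient of y^2: -10


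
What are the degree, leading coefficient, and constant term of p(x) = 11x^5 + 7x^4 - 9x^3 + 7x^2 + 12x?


Highest power of x is 5, with coefficient 11. Constant term is 0.
Degree = 5, leading coefficient = 11, constant term = 0


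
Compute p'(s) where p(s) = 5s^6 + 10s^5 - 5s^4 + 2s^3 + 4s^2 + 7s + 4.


Apply the power rule term by term:
  d/ds(5s^6) = 30s^5
  d/ds(10s^5) = 50s^4
  d/ds(-5s^4) = -20s^3
  d/ds(2s^3) = 6s^2
  d/ds(4s^2) = 8s
  d/ds(7s) = 7
  d/ds(4) = 0
p'(s) = 30s^5 + 50s^4 - 20s^3 + 6s^2 + 8s + 7


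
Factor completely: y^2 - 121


Roots satisfy r1 + r2 = -b/a = 0 and r1*r2 = c/a = -121.
So r1 = -11, r2 = 11.
y^2 - 121 = (y - r1)(y - r2) = (y + 11)(y - 11)


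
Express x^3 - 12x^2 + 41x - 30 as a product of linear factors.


Try integer roots (divisors of -30). x=5: p(5)=0.
Divide out (x - 5): quotient is x^2 - 7x + 6.
Factor the quadratic: (x - 1)(x - 6)
Result: (x - 5)(x - 1)(x - 6)


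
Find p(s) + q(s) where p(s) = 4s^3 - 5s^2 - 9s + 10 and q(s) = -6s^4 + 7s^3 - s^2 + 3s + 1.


Align terms by degree and add:
  4s^3 - 5s^2 - 9s + 10
  -6s^4 + 7s^3 - s^2 + 3s + 1
= -6s^4 + 11s^3 - 6s^2 - 6s + 11


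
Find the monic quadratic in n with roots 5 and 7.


p(n) = (n - 5)(n - 7)
Expand: n^2 - 12n + 35


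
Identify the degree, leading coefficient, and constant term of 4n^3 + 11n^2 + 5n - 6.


Highest power of n is 3, with coefficient 4. Constant term is -6.
Degree = 3, leading coefficient = 4, constant term = -6


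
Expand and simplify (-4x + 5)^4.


Expand (-4x + 5)^4 by repeated multiplication:
  (-4x + 5)^2 = 16x^2 - 40x + 25
  (-4x + 5)^3 = -64x^3 + 240x^2 - 300x + 125
= 256x^4 - 1280x^3 + 2400x^2 - 2000x + 625


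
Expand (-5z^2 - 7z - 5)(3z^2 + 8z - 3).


Distribute each term of the first polynomial:
  (-5z^2)(3z^2 + 8z - 3) = -15z^4 - 40z^3 + 15z^2
  (-7z)(3z^2 + 8z - 3) = -21z^3 - 56z^2 + 21z
  (-5)(3z^2 + 8z - 3) = -15z^2 - 40z + 15
Sum: -15z^4 - 61z^3 - 56z^2 - 19z + 15


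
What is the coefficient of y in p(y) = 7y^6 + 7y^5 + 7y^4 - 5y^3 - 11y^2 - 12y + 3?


Read off the coefficient of y: -12


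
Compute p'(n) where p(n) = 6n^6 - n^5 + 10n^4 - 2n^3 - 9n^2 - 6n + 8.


Apply the power rule term by term:
  d/dn(6n^6) = 36n^5
  d/dn(-n^5) = -5n^4
  d/dn(10n^4) = 40n^3
  d/dn(-2n^3) = -6n^2
  d/dn(-9n^2) = -18n
  d/dn(-6n) = -6
  d/dn(8) = 0
p'(n) = 36n^5 - 5n^4 + 40n^3 - 6n^2 - 18n - 6


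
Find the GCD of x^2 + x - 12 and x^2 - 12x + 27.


Factor each:
  x^2 + x - 12 = (x - 3)(x + 4)
  x^2 - 12x + 27 = (x - 3)(x - 9)
Common monic factor: x - 3


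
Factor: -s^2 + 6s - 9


Roots satisfy r1 + r2 = -b/a = 6 and r1*r2 = c/a = 9.
So r1 = 3, r2 = 3.
-s^2 + 6s - 9 = -(s - r1)(s - r2) = -(s - 3)(s - 3)


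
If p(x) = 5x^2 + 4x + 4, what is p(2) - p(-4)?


p(2) = 32
p(-4) = 68
p(2) - p(-4) = 32 - 68 = -36


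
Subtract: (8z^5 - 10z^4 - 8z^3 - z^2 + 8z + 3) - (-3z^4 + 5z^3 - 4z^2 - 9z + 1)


Distribute the minus sign:
  (8z^5 - 10z^4 - 8z^3 - z^2 + 8z + 3)
- (-3z^4 + 5z^3 - 4z^2 - 9z + 1)
Negate second polynomial: 3z^4 - 5z^3 + 4z^2 + 9z - 1
Add: 8z^5 - 7z^4 - 13z^3 + 3z^2 + 17z + 2


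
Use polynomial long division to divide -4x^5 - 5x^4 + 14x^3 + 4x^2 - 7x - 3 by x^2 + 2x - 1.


(-4x^5 - 5x^4 + 14x^3 + 4x^2 - 7x - 3) / (x^2 + 2x - 1)
Step 1: -4x^3 * (x^2 + 2x - 1) = -4x^5 - 8x^4 + 4x^3; subtract.
Step 2: 3x^2 * (x^2 + 2x - 1) = 3x^4 + 6x^3 - 3x^2; subtract.
Step 3: 4x * (x^2 + 2x - 1) = 4x^3 + 8x^2 - 4x; subtract.
Step 4: -1 * (x^2 + 2x - 1) = -x^2 - 2x + 1; subtract.
Quotient: -4x^3 + 3x^2 + 4x - 1, Remainder: -x - 4


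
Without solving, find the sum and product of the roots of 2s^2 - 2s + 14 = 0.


For as^2+bs+c=0: sum = -b/a, product = c/a.
a=2, b=-2, c=14
Sum = -(-2)/2 = 1
Product = (14)/2 = 7


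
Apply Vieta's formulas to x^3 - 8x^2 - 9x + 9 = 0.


Monic cubic x^3+bx^2+cx+d=0: sum=-b, pairwise sum=c, product=-d.
b=-8, c=-9, d=9
r1+r2+r3 = 8
r1r2+r1r3+r2r3 = -9
r1r2r3 = -9


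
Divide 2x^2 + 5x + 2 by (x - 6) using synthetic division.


Synthetic division with c = 6. Coefficients: 2, 5, 2
Bring down 2.
  2 * 6 = 12; 12 + 5 = 17
  17 * 6 = 102; 102 + 2 = 104
Quotient: 2x + 17, Remainder: 104


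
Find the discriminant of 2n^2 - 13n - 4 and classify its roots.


D = b^2 - 4ac = (-13)^2 - 4(2)(-4) = 169 + 32 = 201
Since D > 0: two distinct irrational roots


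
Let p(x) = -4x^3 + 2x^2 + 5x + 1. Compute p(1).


Using direct substitution:
  -4 * (1)^3 = -4
  2 * (1)^2 = 2
  5 * (1)^1 = 5
  constant: 1
Sum = -4 + 2 + 5 + 1 = 4


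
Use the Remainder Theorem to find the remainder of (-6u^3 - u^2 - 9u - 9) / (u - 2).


By the Remainder Theorem, the remainder equals p(2):
  -6*(2)^3 = -48
  -1*(2)^2 = -4
  -9*(2)^1 = -18
  constant: -9
Sum: -48 - 4 - 18 - 9 = -79


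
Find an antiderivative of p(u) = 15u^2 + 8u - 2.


Reverse power rule on each term:
  ∫ 15u^2 du = 5u^3
  ∫ 8u du = 4u^2
  ∫ -2 du = -2u
F(u) = 5u^3 + 4u^2 - 2u + C


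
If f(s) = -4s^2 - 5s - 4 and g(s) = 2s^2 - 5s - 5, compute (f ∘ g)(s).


Substitute g(s) into f:
f(g(s)) = -4*(2s^2 - 5s - 5)^2 + (-5)*(2s^2 - 5s - 5) + (-4)
(2s^2 - 5s - 5)^2 = 4s^4 - 20s^3 + 5s^2 + 50s + 25
Expand and combine: -16s^4 + 80s^3 - 30s^2 - 175s - 79


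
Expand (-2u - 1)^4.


Expand (-2u - 1)^4 by repeated multiplication:
  (-2u - 1)^2 = 4u^2 + 4u + 1
  (-2u - 1)^3 = -8u^3 - 12u^2 - 6u - 1
= 16u^4 + 32u^3 + 24u^2 + 8u + 1


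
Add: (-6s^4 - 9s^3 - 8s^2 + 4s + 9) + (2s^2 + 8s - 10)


Align terms by degree and add:
  -6s^4 - 9s^3 - 8s^2 + 4s + 9
+ 2s^2 + 8s - 10
= -6s^4 - 9s^3 - 6s^2 + 12s - 1


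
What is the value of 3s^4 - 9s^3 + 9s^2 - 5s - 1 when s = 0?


Using direct substitution:
  3 * (0)^4 = 0
  -9 * (0)^3 = 0
  9 * (0)^2 = 0
  -5 * (0)^1 = 0
  constant: -1
Sum = 0 + 0 + 0 + 0 - 1 = -1


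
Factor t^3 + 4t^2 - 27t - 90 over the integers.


Try integer roots (divisors of -90). t=-3: p(-3)=0.
Divide out (t + 3): quotient is t^2 + t - 30.
Factor the quadratic: (t + 6)(t - 5)
Result: (t + 3)(t + 6)(t - 5)


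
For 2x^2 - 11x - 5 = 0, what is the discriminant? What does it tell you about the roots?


D = b^2 - 4ac = (-11)^2 - 4(2)(-5) = 121 + 40 = 161
Since D > 0: two distinct irrational roots


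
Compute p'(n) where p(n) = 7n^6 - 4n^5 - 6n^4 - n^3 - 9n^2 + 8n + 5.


Apply the power rule term by term:
  d/dn(7n^6) = 42n^5
  d/dn(-4n^5) = -20n^4
  d/dn(-6n^4) = -24n^3
  d/dn(-n^3) = -3n^2
  d/dn(-9n^2) = -18n
  d/dn(8n) = 8
  d/dn(5) = 0
p'(n) = 42n^5 - 20n^4 - 24n^3 - 3n^2 - 18n + 8


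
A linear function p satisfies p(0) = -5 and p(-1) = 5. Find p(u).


p(u) = mu + b. Using p(0)=-5, p(-1)=5:
m = (-5 - 5)/(0 + 1) = -10/1 = -10
b = -5 - m*(0) = -5 = -5
p(u) = -10u - 5


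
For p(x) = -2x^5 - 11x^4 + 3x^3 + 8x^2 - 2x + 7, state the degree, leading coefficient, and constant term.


Highest power of x is 5, with coefficient -2. Constant term is 7.
Degree = 5, leading coefficient = -2, constant term = 7


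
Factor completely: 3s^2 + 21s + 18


Roots satisfy r1 + r2 = -b/a = -7 and r1*r2 = c/a = 6.
So r1 = -1, r2 = -6.
3s^2 + 21s + 18 = 3(s - r1)(s - r2) = 3(s + 1)(s + 6)


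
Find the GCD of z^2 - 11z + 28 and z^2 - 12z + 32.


Factor each:
  z^2 - 11z + 28 = (z - 4)(z - 7)
  z^2 - 12z + 32 = (z - 4)(z - 8)
Common monic factor: z - 4


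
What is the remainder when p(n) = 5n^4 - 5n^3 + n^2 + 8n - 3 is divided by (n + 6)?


By the Remainder Theorem, the remainder equals p(-6):
  5*(-6)^4 = 6480
  -5*(-6)^3 = 1080
  1*(-6)^2 = 36
  8*(-6)^1 = -48
  constant: -3
Sum: 6480 + 1080 + 36 - 48 - 3 = 7545
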